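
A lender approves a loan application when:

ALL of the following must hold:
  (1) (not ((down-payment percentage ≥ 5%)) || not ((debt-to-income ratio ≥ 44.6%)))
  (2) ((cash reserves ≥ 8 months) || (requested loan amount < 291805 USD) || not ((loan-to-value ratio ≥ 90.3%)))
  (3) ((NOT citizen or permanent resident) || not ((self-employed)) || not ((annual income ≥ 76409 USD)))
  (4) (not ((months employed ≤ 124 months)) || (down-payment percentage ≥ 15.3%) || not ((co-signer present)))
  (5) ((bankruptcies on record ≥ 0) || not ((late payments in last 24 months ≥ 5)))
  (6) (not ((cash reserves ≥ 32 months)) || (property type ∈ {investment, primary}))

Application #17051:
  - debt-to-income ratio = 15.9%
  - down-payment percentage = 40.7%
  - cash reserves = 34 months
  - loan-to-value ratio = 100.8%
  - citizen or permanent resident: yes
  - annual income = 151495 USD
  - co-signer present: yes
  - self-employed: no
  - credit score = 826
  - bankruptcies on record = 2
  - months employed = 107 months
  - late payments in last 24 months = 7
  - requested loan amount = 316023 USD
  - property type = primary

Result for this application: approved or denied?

Approved

Atomic conditions:
  down-payment percentage ≥ 5%: 40.7 ≥ 5 is true
  debt-to-income ratio ≥ 44.6%: 15.9 ≥ 44.6 is false
  cash reserves ≥ 8 months: 34 ≥ 8 is true
  requested loan amount < 291805 USD: 316023 < 291805 is false
  loan-to-value ratio ≥ 90.3%: 100.8 ≥ 90.3 is true
  NOT citizen or permanent resident: yes → false
  self-employed: no → false
  annual income ≥ 76409 USD: 151495 ≥ 76409 is true
  months employed ≤ 124 months: 107 ≤ 124 is true
  down-payment percentage ≥ 15.3%: 40.7 ≥ 15.3 is true
  co-signer present: yes → true
  bankruptcies on record ≥ 0: 2 ≥ 0 is true
  late payments in last 24 months ≥ 5: 7 ≥ 5 is true
  cash reserves ≥ 32 months: 34 ≥ 32 is true
  property type ∈ {investment, primary}: primary is in the set → true
Combine:
[1.1] NOT true = false
[1.2] NOT false = true
[1] false OR true = true
[2.3] NOT true = false
[2] true OR false OR false = true
[3.2] NOT false = true
[3.3] NOT true = false
[3] false OR true OR false = true
[4.1] NOT true = false
[4.3] NOT true = false
[4] false OR true OR false = true
[5.2] NOT true = false
[5] true OR false = true
[6.1] NOT true = false
[6] false OR true = true
[root] true AND true AND true AND true AND true AND true = true
Overall: true → approved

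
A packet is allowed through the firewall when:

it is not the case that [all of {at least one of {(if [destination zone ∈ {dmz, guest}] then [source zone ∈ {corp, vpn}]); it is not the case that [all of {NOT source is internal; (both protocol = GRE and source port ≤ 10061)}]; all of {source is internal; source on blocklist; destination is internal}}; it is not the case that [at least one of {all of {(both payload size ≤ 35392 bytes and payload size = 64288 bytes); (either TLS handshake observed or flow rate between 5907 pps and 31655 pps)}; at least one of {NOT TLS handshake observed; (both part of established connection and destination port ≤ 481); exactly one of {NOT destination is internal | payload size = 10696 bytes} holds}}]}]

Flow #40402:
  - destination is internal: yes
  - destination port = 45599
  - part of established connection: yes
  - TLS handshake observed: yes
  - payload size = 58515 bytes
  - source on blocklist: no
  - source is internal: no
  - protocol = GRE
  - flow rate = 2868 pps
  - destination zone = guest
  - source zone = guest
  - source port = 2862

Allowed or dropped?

Allowed

Atomic conditions:
  destination zone ∈ {dmz, guest}: guest is in the set → true
  source zone ∈ {corp, vpn}: guest is not in the set → false
  NOT source is internal: no → true
  protocol = GRE: GRE == GRE is true
  source port ≤ 10061: 2862 ≤ 10061 is true
  source is internal: no → false
  source on blocklist: no → false
  destination is internal: yes → true
  payload size ≤ 35392 bytes: 58515 ≤ 35392 is false
  payload size = 64288 bytes: 58515 == 64288 is false
  TLS handshake observed: yes → true
  flow rate between 5907 pps and 31655 pps: 2868 in [5907, 31655] is false
  NOT TLS handshake observed: yes → false
  part of established connection: yes → true
  destination port ≤ 481: 45599 ≤ 481 is false
  NOT destination is internal: yes → false
  payload size = 10696 bytes: 58515 == 10696 is false
Combine:
[1.1.1] true → false = false
[1.1.2.1.2] true AND true = true
[1.1.2.1] true AND true = true
[1.1.2] NOT true = false
[1.1.3] false AND false AND true = false
[1.1] false OR false OR false = false
[1.2.1.1.1] false AND false = false
[1.2.1.1.2] true OR false = true
[1.2.1.1] false AND true = false
[1.2.1.2.2] true AND false = false
[1.2.1.2.3] exactly-one(false, false) = false
[1.2.1.2] false OR false OR false = false
[1.2.1] false OR false = false
[1.2] NOT false = true
[1] false AND true = false
[root] NOT false = true
Overall: true → allowed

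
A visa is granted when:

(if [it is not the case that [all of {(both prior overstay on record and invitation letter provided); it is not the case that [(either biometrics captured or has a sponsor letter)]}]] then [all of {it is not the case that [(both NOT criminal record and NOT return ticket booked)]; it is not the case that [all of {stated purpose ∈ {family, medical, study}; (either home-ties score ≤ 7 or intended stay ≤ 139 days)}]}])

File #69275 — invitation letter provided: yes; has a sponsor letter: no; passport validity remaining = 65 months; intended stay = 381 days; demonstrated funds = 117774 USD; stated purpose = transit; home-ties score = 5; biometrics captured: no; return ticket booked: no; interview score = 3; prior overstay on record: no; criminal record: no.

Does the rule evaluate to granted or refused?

Atomic conditions:
  prior overstay on record: no → false
  invitation letter provided: yes → true
  biometrics captured: no → false
  has a sponsor letter: no → false
  NOT criminal record: no → true
  NOT return ticket booked: no → true
  stated purpose ∈ {family, medical, study}: transit is not in the set → false
  home-ties score ≤ 7: 5 ≤ 7 is true
  intended stay ≤ 139 days: 381 ≤ 139 is false
Combine:
[1.1.1] false AND true = false
[1.1.2.1] false OR false = false
[1.1.2] NOT false = true
[1.1] false AND true = false
[1] NOT false = true
[2.1.1] true AND true = true
[2.1] NOT true = false
[2.2.1.2] true OR false = true
[2.2.1] false AND true = false
[2.2] NOT false = true
[2] false AND true = false
[root] true → false = false
Overall: false → refused

Refused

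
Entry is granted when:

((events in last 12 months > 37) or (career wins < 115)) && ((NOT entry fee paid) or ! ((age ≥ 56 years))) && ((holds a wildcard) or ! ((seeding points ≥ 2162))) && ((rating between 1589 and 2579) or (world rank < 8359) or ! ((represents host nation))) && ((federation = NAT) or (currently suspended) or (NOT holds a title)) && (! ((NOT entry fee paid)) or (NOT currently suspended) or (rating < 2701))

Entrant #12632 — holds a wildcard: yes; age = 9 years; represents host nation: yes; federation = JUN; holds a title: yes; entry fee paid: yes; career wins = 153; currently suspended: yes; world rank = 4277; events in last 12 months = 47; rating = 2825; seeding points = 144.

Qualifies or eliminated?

Qualifies

Atomic conditions:
  events in last 12 months > 37: 47 > 37 is true
  career wins < 115: 153 < 115 is false
  NOT entry fee paid: yes → false
  age ≥ 56 years: 9 ≥ 56 is false
  holds a wildcard: yes → true
  seeding points ≥ 2162: 144 ≥ 2162 is false
  rating between 1589 and 2579: 2825 in [1589, 2579] is false
  world rank < 8359: 4277 < 8359 is true
  represents host nation: yes → true
  federation = NAT: JUN == NAT is false
  currently suspended: yes → true
  NOT holds a title: yes → false
  NOT currently suspended: yes → false
  rating < 2701: 2825 < 2701 is false
Combine:
[1] true OR false = true
[2.2] NOT false = true
[2] false OR true = true
[3.2] NOT false = true
[3] true OR true = true
[4.3] NOT true = false
[4] false OR true OR false = true
[5] false OR true OR false = true
[6.1] NOT false = true
[6] true OR false OR false = true
[root] true AND true AND true AND true AND true AND true = true
Overall: true → qualifies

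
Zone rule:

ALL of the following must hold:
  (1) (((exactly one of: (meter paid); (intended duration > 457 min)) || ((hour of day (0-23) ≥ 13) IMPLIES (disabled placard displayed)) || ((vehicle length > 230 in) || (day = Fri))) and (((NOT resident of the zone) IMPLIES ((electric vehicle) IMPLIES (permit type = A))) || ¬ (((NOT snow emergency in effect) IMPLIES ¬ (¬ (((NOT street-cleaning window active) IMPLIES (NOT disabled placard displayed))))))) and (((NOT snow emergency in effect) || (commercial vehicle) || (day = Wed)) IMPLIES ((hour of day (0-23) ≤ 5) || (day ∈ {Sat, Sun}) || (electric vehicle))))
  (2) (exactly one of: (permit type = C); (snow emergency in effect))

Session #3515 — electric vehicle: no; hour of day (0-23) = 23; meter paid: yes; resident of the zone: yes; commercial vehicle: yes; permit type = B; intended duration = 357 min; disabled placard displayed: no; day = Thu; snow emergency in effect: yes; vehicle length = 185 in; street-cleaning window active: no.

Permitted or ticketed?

Atomic conditions:
  meter paid: yes → true
  intended duration > 457 min: 357 > 457 is false
  hour of day (0-23) ≥ 13: 23 ≥ 13 is true
  disabled placard displayed: no → false
  vehicle length > 230 in: 185 > 230 is false
  day = Fri: Thu == Fri is false
  NOT resident of the zone: yes → false
  electric vehicle: no → false
  permit type = A: B == A is false
  NOT snow emergency in effect: yes → false
  NOT street-cleaning window active: no → true
  NOT disabled placard displayed: no → true
  commercial vehicle: yes → true
  day = Wed: Thu == Wed is false
  hour of day (0-23) ≤ 5: 23 ≤ 5 is false
  day ∈ {Sat, Sun}: Thu is not in the set → false
  permit type = C: B == C is false
  snow emergency in effect: yes → true
Combine:
[1.1.1] exactly-one(true, false) = true
[1.1.2] true → false = false
[1.1.3] false OR false = false
[1.1] true OR false OR false = true
[1.2.1.2] false → false (antecedent false ⇒ implication holds) = true
[1.2.1] false → true (antecedent false ⇒ implication holds) = true
[1.2.2.1.2.1.1] true → true = true
[1.2.2.1.2.1] NOT true = false
[1.2.2.1.2] NOT false = true
[1.2.2.1] false → true (antecedent false ⇒ implication holds) = true
[1.2.2] NOT true = false
[1.2] true OR false = true
[1.3.1] false OR true OR false = true
[1.3.2] false OR false OR false = false
[1.3] true → false = false
[1] true AND true AND false = false
[2] exactly-one(false, true) = true
[root] false AND true = false
Overall: false → ticketed

Ticketed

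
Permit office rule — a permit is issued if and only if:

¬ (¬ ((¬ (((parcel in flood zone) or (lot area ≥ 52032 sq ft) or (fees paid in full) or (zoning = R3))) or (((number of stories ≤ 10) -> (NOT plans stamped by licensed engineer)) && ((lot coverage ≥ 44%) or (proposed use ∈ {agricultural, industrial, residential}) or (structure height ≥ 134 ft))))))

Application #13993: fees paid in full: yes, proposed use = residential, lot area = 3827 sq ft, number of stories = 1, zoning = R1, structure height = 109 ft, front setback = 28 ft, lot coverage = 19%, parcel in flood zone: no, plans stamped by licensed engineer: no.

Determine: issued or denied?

Atomic conditions:
  parcel in flood zone: no → false
  lot area ≥ 52032 sq ft: 3827 ≥ 52032 is false
  fees paid in full: yes → true
  zoning = R3: R1 == R3 is false
  number of stories ≤ 10: 1 ≤ 10 is true
  NOT plans stamped by licensed engineer: no → true
  lot coverage ≥ 44%: 19 ≥ 44 is false
  proposed use ∈ {agricultural, industrial, residential}: residential is in the set → true
  structure height ≥ 134 ft: 109 ≥ 134 is false
Combine:
[1.1.1.1] false OR false OR true OR false = true
[1.1.1] NOT true = false
[1.1.2.1] true → true = true
[1.1.2.2] false OR true OR false = true
[1.1.2] true AND true = true
[1.1] false OR true = true
[1] NOT true = false
[root] NOT false = true
Overall: true → issued

Issued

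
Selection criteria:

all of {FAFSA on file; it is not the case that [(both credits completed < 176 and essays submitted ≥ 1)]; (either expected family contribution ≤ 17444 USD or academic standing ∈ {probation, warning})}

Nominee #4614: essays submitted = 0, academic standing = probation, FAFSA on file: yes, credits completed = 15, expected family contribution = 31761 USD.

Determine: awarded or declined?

Awarded

Atomic conditions:
  FAFSA on file: yes → true
  credits completed < 176: 15 < 176 is true
  essays submitted ≥ 1: 0 ≥ 1 is false
  expected family contribution ≤ 17444 USD: 31761 ≤ 17444 is false
  academic standing ∈ {probation, warning}: probation is in the set → true
Combine:
[2.1] true AND false = false
[2] NOT false = true
[3] false OR true = true
[root] true AND true AND true = true
Overall: true → awarded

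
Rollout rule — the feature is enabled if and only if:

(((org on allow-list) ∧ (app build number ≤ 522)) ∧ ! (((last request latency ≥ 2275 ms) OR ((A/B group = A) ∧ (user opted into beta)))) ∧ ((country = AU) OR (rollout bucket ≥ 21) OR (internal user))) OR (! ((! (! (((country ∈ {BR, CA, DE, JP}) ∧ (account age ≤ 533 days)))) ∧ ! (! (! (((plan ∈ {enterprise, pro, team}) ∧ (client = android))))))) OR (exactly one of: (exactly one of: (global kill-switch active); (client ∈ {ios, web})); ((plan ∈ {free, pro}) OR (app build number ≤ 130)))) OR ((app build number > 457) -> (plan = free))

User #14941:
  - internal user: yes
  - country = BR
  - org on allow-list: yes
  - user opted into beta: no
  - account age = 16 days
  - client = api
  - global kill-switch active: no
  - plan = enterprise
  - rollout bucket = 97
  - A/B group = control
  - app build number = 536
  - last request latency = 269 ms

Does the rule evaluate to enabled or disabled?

Atomic conditions:
  org on allow-list: yes → true
  app build number ≤ 522: 536 ≤ 522 is false
  last request latency ≥ 2275 ms: 269 ≥ 2275 is false
  A/B group = A: control == A is false
  user opted into beta: no → false
  country = AU: BR == AU is false
  rollout bucket ≥ 21: 97 ≥ 21 is true
  internal user: yes → true
  country ∈ {BR, CA, DE, JP}: BR is in the set → true
  account age ≤ 533 days: 16 ≤ 533 is true
  plan ∈ {enterprise, pro, team}: enterprise is in the set → true
  client = android: api == android is false
  global kill-switch active: no → false
  client ∈ {ios, web}: api is not in the set → false
  plan ∈ {free, pro}: enterprise is not in the set → false
  app build number ≤ 130: 536 ≤ 130 is false
  app build number > 457: 536 > 457 is true
  plan = free: enterprise == free is false
Combine:
[1.1] true AND false = false
[1.2.1.2] false AND false = false
[1.2.1] false OR false = false
[1.2] NOT false = true
[1.3] false OR true OR true = true
[1] false AND true AND true = false
[2.1.1.1.1.1] true AND true = true
[2.1.1.1.1] NOT true = false
[2.1.1.1] NOT false = true
[2.1.1.2.1.1.1] true AND false = false
[2.1.1.2.1.1] NOT false = true
[2.1.1.2.1] NOT true = false
[2.1.1.2] NOT false = true
[2.1.1] true AND true = true
[2.1] NOT true = false
[2.2.1] exactly-one(false, false) = false
[2.2.2] false OR false = false
[2.2] exactly-one(false, false) = false
[2] false OR false = false
[3] true → false = false
[root] false OR false OR false = false
Overall: false → disabled

Disabled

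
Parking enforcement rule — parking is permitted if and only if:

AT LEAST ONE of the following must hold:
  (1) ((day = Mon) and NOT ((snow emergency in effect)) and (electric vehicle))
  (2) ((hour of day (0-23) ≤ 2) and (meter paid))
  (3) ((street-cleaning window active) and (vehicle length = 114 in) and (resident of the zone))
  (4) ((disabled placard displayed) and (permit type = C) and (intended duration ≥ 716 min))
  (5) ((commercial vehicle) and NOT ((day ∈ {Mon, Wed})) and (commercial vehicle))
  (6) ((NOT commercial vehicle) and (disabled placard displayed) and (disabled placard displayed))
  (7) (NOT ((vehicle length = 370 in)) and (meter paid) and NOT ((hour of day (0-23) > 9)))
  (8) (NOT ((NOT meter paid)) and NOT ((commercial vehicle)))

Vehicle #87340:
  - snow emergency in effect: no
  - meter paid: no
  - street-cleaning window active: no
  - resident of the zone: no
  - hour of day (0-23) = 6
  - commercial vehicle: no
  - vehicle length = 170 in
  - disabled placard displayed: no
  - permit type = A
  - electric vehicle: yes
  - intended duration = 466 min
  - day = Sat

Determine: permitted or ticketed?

Atomic conditions:
  day = Mon: Sat == Mon is false
  snow emergency in effect: no → false
  electric vehicle: yes → true
  hour of day (0-23) ≤ 2: 6 ≤ 2 is false
  meter paid: no → false
  street-cleaning window active: no → false
  vehicle length = 114 in: 170 == 114 is false
  resident of the zone: no → false
  disabled placard displayed: no → false
  permit type = C: A == C is false
  intended duration ≥ 716 min: 466 ≥ 716 is false
  commercial vehicle: no → false
  day ∈ {Mon, Wed}: Sat is not in the set → false
  NOT commercial vehicle: no → true
  vehicle length = 370 in: 170 == 370 is false
  hour of day (0-23) > 9: 6 > 9 is false
  NOT meter paid: no → true
Combine:
[1.2] NOT false = true
[1] false AND true AND true = false
[2] false AND false = false
[3] false AND false AND false = false
[4] false AND false AND false = false
[5.2] NOT false = true
[5] false AND true AND false = false
[6] true AND false AND false = false
[7.1] NOT false = true
[7.3] NOT false = true
[7] true AND false AND true = false
[8.1] NOT true = false
[8.2] NOT false = true
[8] false AND true = false
[root] false OR false OR false OR false OR false OR false OR false OR false = false
Overall: false → ticketed

Ticketed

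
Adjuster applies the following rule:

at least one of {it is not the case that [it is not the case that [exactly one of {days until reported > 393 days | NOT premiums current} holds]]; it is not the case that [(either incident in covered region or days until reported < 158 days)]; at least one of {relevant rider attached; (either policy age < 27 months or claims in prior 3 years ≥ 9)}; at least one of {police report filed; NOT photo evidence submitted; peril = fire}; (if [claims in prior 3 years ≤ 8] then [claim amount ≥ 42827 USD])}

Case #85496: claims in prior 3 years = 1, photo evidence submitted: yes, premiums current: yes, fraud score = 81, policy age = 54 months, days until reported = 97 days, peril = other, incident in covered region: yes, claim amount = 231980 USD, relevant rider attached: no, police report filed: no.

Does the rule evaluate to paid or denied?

Atomic conditions:
  days until reported > 393 days: 97 > 393 is false
  NOT premiums current: yes → false
  incident in covered region: yes → true
  days until reported < 158 days: 97 < 158 is true
  relevant rider attached: no → false
  policy age < 27 months: 54 < 27 is false
  claims in prior 3 years ≥ 9: 1 ≥ 9 is false
  police report filed: no → false
  NOT photo evidence submitted: yes → false
  peril = fire: other == fire is false
  claims in prior 3 years ≤ 8: 1 ≤ 8 is true
  claim amount ≥ 42827 USD: 231980 ≥ 42827 is true
Combine:
[1.1.1] exactly-one(false, false) = false
[1.1] NOT false = true
[1] NOT true = false
[2.1] true OR true = true
[2] NOT true = false
[3.2] false OR false = false
[3] false OR false = false
[4] false OR false OR false = false
[5] true → true = true
[root] false OR false OR false OR false OR true = true
Overall: true → paid

Paid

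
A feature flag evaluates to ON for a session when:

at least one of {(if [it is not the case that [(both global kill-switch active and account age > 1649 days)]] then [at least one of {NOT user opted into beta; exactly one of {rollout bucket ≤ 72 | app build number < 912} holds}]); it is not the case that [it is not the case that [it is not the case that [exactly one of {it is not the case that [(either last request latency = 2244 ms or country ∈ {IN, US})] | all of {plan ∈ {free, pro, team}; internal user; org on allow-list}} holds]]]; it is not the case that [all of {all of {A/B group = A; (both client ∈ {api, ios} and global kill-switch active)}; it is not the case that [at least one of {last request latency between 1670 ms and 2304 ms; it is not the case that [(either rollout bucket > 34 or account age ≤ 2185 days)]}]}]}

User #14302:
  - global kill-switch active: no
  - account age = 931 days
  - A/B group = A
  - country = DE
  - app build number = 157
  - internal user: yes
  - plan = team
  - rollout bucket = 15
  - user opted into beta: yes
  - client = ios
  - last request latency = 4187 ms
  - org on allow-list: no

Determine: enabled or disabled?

Atomic conditions:
  global kill-switch active: no → false
  account age > 1649 days: 931 > 1649 is false
  NOT user opted into beta: yes → false
  rollout bucket ≤ 72: 15 ≤ 72 is true
  app build number < 912: 157 < 912 is true
  last request latency = 2244 ms: 4187 == 2244 is false
  country ∈ {IN, US}: DE is not in the set → false
  plan ∈ {free, pro, team}: team is in the set → true
  internal user: yes → true
  org on allow-list: no → false
  A/B group = A: A == A is true
  client ∈ {api, ios}: ios is in the set → true
  last request latency between 1670 ms and 2304 ms: 4187 in [1670, 2304] is false
  rollout bucket > 34: 15 > 34 is false
  account age ≤ 2185 days: 931 ≤ 2185 is true
Combine:
[1.1.1] false AND false = false
[1.1] NOT false = true
[1.2.2] exactly-one(true, true) = false
[1.2] false OR false = false
[1] true → false = false
[2.1.1.1.1.1] false OR false = false
[2.1.1.1.1] NOT false = true
[2.1.1.1.2] true AND true AND false = false
[2.1.1.1] exactly-one(true, false) = true
[2.1.1] NOT true = false
[2.1] NOT false = true
[2] NOT true = false
[3.1.1.2] true AND false = false
[3.1.1] true AND false = false
[3.1.2.1.2.1] false OR true = true
[3.1.2.1.2] NOT true = false
[3.1.2.1] false OR false = false
[3.1.2] NOT false = true
[3.1] false AND true = false
[3] NOT false = true
[root] false OR false OR true = true
Overall: true → enabled

Enabled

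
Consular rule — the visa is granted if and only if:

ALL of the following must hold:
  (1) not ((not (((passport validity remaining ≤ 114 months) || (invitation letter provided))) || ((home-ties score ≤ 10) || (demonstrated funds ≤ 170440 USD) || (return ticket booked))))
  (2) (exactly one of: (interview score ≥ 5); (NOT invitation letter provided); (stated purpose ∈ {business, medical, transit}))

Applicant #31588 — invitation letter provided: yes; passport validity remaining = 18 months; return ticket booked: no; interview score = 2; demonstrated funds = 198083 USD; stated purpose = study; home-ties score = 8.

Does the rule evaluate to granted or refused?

Atomic conditions:
  passport validity remaining ≤ 114 months: 18 ≤ 114 is true
  invitation letter provided: yes → true
  home-ties score ≤ 10: 8 ≤ 10 is true
  demonstrated funds ≤ 170440 USD: 198083 ≤ 170440 is false
  return ticket booked: no → false
  interview score ≥ 5: 2 ≥ 5 is false
  NOT invitation letter provided: yes → false
  stated purpose ∈ {business, medical, transit}: study is not in the set → false
Combine:
[1.1.1.1] true OR true = true
[1.1.1] NOT true = false
[1.1.2] true OR false OR false = true
[1.1] false OR true = true
[1] NOT true = false
[2] exactly-one(false, false, false) = false
[root] false AND false = false
Overall: false → refused

Refused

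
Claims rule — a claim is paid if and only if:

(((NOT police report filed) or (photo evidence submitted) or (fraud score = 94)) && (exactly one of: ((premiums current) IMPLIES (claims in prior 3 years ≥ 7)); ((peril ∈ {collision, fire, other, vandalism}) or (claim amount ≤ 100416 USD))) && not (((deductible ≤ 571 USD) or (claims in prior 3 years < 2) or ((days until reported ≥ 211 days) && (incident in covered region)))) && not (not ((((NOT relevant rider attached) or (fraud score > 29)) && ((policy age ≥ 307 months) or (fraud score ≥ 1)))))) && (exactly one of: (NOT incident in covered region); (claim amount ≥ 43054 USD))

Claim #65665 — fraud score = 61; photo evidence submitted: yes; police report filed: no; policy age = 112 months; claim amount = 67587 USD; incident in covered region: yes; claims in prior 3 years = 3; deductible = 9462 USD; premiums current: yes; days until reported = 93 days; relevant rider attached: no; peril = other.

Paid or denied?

Atomic conditions:
  NOT police report filed: no → true
  photo evidence submitted: yes → true
  fraud score = 94: 61 == 94 is false
  premiums current: yes → true
  claims in prior 3 years ≥ 7: 3 ≥ 7 is false
  peril ∈ {collision, fire, other, vandalism}: other is in the set → true
  claim amount ≤ 100416 USD: 67587 ≤ 100416 is true
  deductible ≤ 571 USD: 9462 ≤ 571 is false
  claims in prior 3 years < 2: 3 < 2 is false
  days until reported ≥ 211 days: 93 ≥ 211 is false
  incident in covered region: yes → true
  NOT relevant rider attached: no → true
  fraud score > 29: 61 > 29 is true
  policy age ≥ 307 months: 112 ≥ 307 is false
  fraud score ≥ 1: 61 ≥ 1 is true
  NOT incident in covered region: yes → false
  claim amount ≥ 43054 USD: 67587 ≥ 43054 is true
Combine:
[1.1] true OR true OR false = true
[1.2.1] true → false = false
[1.2.2] true OR true = true
[1.2] exactly-one(false, true) = true
[1.3.1.3] false AND true = false
[1.3.1] false OR false OR false = false
[1.3] NOT false = true
[1.4.1.1.1] true OR true = true
[1.4.1.1.2] false OR true = true
[1.4.1.1] true AND true = true
[1.4.1] NOT true = false
[1.4] NOT false = true
[1] true AND true AND true AND true = true
[2] exactly-one(false, true) = true
[root] true AND true = true
Overall: true → paid

Paid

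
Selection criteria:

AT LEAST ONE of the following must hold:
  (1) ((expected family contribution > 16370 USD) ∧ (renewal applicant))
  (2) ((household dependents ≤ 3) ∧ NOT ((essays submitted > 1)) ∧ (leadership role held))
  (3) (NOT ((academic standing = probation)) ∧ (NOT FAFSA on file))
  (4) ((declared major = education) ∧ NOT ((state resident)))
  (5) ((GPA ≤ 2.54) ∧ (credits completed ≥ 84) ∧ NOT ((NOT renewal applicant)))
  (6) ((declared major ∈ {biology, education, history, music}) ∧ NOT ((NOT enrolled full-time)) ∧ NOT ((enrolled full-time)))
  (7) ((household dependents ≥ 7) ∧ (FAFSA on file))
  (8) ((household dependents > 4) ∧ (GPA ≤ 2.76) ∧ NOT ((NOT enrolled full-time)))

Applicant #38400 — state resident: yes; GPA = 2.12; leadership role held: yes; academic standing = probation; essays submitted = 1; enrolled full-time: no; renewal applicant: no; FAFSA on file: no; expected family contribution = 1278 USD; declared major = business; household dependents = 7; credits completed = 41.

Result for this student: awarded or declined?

Declined

Atomic conditions:
  expected family contribution > 16370 USD: 1278 > 16370 is false
  renewal applicant: no → false
  household dependents ≤ 3: 7 ≤ 3 is false
  essays submitted > 1: 1 > 1 is false
  leadership role held: yes → true
  academic standing = probation: probation == probation is true
  NOT FAFSA on file: no → true
  declared major = education: business == education is false
  state resident: yes → true
  GPA ≤ 2.54: 2.12 ≤ 2.54 is true
  credits completed ≥ 84: 41 ≥ 84 is false
  NOT renewal applicant: no → true
  declared major ∈ {biology, education, history, music}: business is not in the set → false
  NOT enrolled full-time: no → true
  enrolled full-time: no → false
  household dependents ≥ 7: 7 ≥ 7 is true
  FAFSA on file: no → false
  household dependents > 4: 7 > 4 is true
  GPA ≤ 2.76: 2.12 ≤ 2.76 is true
Combine:
[1] false AND false = false
[2.2] NOT false = true
[2] false AND true AND true = false
[3.1] NOT true = false
[3] false AND true = false
[4.2] NOT true = false
[4] false AND false = false
[5.3] NOT true = false
[5] true AND false AND false = false
[6.2] NOT true = false
[6.3] NOT false = true
[6] false AND false AND true = false
[7] true AND false = false
[8.3] NOT true = false
[8] true AND true AND false = false
[root] false OR false OR false OR false OR false OR false OR false OR false = false
Overall: false → declined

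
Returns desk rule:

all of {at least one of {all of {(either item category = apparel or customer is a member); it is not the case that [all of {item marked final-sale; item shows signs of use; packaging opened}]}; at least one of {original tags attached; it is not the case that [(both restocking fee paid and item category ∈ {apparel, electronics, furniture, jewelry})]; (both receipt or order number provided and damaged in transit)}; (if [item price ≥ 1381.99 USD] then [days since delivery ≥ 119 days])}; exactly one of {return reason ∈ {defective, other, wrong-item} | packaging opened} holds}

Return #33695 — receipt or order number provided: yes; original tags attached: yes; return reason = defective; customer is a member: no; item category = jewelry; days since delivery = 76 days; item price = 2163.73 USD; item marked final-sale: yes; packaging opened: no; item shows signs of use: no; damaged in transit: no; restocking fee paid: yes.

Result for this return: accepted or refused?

Atomic conditions:
  item category = apparel: jewelry == apparel is false
  customer is a member: no → false
  item marked final-sale: yes → true
  item shows signs of use: no → false
  packaging opened: no → false
  original tags attached: yes → true
  restocking fee paid: yes → true
  item category ∈ {apparel, electronics, furniture, jewelry}: jewelry is in the set → true
  receipt or order number provided: yes → true
  damaged in transit: no → false
  item price ≥ 1381.99 USD: 2163.73 ≥ 1381.99 is true
  days since delivery ≥ 119 days: 76 ≥ 119 is false
  return reason ∈ {defective, other, wrong-item}: defective is in the set → true
Combine:
[1.1.1] false OR false = false
[1.1.2.1] true AND false AND false = false
[1.1.2] NOT false = true
[1.1] false AND true = false
[1.2.2.1] true AND true = true
[1.2.2] NOT true = false
[1.2.3] true AND false = false
[1.2] true OR false OR false = true
[1.3] true → false = false
[1] false OR true OR false = true
[2] exactly-one(true, false) = true
[root] true AND true = true
Overall: true → accepted

Accepted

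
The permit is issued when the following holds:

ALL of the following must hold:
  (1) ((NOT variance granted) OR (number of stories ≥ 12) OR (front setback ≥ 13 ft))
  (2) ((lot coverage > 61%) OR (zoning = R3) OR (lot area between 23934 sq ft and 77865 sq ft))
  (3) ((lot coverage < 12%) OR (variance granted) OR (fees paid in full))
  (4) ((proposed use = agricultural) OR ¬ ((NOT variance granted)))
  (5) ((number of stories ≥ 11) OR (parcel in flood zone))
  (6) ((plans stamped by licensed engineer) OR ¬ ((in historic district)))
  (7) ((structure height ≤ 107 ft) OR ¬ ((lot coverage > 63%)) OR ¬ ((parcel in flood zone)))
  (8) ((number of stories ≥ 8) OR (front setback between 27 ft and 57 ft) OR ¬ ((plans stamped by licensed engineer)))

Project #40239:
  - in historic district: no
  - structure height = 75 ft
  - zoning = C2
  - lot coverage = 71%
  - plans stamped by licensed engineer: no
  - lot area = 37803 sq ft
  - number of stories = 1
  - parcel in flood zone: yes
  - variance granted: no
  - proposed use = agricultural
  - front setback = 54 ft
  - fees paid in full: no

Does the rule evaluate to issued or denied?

Denied

Atomic conditions:
  NOT variance granted: no → true
  number of stories ≥ 12: 1 ≥ 12 is false
  front setback ≥ 13 ft: 54 ≥ 13 is true
  lot coverage > 61%: 71 > 61 is true
  zoning = R3: C2 == R3 is false
  lot area between 23934 sq ft and 77865 sq ft: 37803 in [23934, 77865] is true
  lot coverage < 12%: 71 < 12 is false
  variance granted: no → false
  fees paid in full: no → false
  proposed use = agricultural: agricultural == agricultural is true
  number of stories ≥ 11: 1 ≥ 11 is false
  parcel in flood zone: yes → true
  plans stamped by licensed engineer: no → false
  in historic district: no → false
  structure height ≤ 107 ft: 75 ≤ 107 is true
  lot coverage > 63%: 71 > 63 is true
  number of stories ≥ 8: 1 ≥ 8 is false
  front setback between 27 ft and 57 ft: 54 in [27, 57] is true
Combine:
[1] true OR false OR true = true
[2] true OR false OR true = true
[3] false OR false OR false = false
[4.2] NOT true = false
[4] true OR false = true
[5] false OR true = true
[6.2] NOT false = true
[6] false OR true = true
[7.2] NOT true = false
[7.3] NOT true = false
[7] true OR false OR false = true
[8.3] NOT false = true
[8] false OR true OR true = true
[root] true AND true AND false AND true AND true AND true AND true AND true = false
Overall: false → denied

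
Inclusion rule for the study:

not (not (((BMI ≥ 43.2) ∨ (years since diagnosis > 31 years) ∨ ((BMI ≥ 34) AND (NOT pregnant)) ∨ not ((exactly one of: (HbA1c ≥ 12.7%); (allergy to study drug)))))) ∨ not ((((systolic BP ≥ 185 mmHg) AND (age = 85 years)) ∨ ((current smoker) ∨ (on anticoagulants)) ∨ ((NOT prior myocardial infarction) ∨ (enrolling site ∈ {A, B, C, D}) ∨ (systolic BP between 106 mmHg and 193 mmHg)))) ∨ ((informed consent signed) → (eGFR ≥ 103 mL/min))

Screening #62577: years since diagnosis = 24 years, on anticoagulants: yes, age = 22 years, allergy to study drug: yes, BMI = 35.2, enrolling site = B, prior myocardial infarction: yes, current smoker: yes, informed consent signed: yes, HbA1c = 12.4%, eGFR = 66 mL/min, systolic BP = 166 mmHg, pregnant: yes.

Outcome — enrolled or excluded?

Excluded

Atomic conditions:
  BMI ≥ 43.2: 35.2 ≥ 43.2 is false
  years since diagnosis > 31 years: 24 > 31 is false
  BMI ≥ 34: 35.2 ≥ 34 is true
  NOT pregnant: yes → false
  HbA1c ≥ 12.7%: 12.4 ≥ 12.7 is false
  allergy to study drug: yes → true
  systolic BP ≥ 185 mmHg: 166 ≥ 185 is false
  age = 85 years: 22 == 85 is false
  current smoker: yes → true
  on anticoagulants: yes → true
  NOT prior myocardial infarction: yes → false
  enrolling site ∈ {A, B, C, D}: B is in the set → true
  systolic BP between 106 mmHg and 193 mmHg: 166 in [106, 193] is true
  informed consent signed: yes → true
  eGFR ≥ 103 mL/min: 66 ≥ 103 is false
Combine:
[1.1.1.3] true AND false = false
[1.1.1.4.1] exactly-one(false, true) = true
[1.1.1.4] NOT true = false
[1.1.1] false OR false OR false OR false = false
[1.1] NOT false = true
[1] NOT true = false
[2.1.1] false AND false = false
[2.1.2] true OR true = true
[2.1.3] false OR true OR true = true
[2.1] false OR true OR true = true
[2] NOT true = false
[3] true → false = false
[root] false OR false OR false = false
Overall: false → excluded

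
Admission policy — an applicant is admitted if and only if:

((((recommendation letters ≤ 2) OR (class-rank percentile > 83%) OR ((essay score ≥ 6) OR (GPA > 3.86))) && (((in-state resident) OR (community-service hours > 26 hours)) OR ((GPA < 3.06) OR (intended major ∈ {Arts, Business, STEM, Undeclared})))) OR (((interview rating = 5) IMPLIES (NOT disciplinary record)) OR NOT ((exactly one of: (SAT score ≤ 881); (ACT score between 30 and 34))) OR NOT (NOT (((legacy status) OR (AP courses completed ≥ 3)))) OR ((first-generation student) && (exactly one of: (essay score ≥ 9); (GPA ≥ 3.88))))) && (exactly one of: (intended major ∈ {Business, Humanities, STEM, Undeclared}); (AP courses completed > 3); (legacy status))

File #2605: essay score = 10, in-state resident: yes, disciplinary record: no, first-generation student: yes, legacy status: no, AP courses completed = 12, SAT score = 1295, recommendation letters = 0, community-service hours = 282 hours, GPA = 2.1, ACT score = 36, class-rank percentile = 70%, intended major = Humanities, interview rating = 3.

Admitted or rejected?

Rejected

Atomic conditions:
  recommendation letters ≤ 2: 0 ≤ 2 is true
  class-rank percentile > 83%: 70 > 83 is false
  essay score ≥ 6: 10 ≥ 6 is true
  GPA > 3.86: 2.1 > 3.86 is false
  in-state resident: yes → true
  community-service hours > 26 hours: 282 > 26 is true
  GPA < 3.06: 2.1 < 3.06 is true
  intended major ∈ {Arts, Business, STEM, Undeclared}: Humanities is not in the set → false
  interview rating = 5: 3 == 5 is false
  NOT disciplinary record: no → true
  SAT score ≤ 881: 1295 ≤ 881 is false
  ACT score between 30 and 34: 36 in [30, 34] is false
  legacy status: no → false
  AP courses completed ≥ 3: 12 ≥ 3 is true
  first-generation student: yes → true
  essay score ≥ 9: 10 ≥ 9 is true
  GPA ≥ 3.88: 2.1 ≥ 3.88 is false
  intended major ∈ {Business, Humanities, STEM, Undeclared}: Humanities is in the set → true
  AP courses completed > 3: 12 > 3 is true
Combine:
[1.1.1.3] true OR false = true
[1.1.1] true OR false OR true = true
[1.1.2.1] true OR true = true
[1.1.2.2] true OR false = true
[1.1.2] true OR true = true
[1.1] true AND true = true
[1.2.1] false → true (antecedent false ⇒ implication holds) = true
[1.2.2.1] exactly-one(false, false) = false
[1.2.2] NOT false = true
[1.2.3.1.1] false OR true = true
[1.2.3.1] NOT true = false
[1.2.3] NOT false = true
[1.2.4.2] exactly-one(true, false) = true
[1.2.4] true AND true = true
[1.2] true OR true OR true OR true = true
[1] true OR true = true
[2] exactly-one(true, true, false) = false
[root] true AND false = false
Overall: false → rejected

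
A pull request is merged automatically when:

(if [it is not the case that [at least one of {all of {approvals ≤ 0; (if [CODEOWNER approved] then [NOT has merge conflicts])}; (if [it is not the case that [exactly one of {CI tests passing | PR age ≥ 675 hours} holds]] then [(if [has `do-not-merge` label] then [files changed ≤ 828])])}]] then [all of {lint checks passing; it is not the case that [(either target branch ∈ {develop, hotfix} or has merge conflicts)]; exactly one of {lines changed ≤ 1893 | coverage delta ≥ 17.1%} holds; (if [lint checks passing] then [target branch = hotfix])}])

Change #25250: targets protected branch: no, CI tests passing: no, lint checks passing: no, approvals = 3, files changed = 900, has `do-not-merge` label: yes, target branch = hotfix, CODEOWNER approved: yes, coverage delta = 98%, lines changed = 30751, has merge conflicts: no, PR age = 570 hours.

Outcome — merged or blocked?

Atomic conditions:
  approvals ≤ 0: 3 ≤ 0 is false
  CODEOWNER approved: yes → true
  NOT has merge conflicts: no → true
  CI tests passing: no → false
  PR age ≥ 675 hours: 570 ≥ 675 is false
  has `do-not-merge` label: yes → true
  files changed ≤ 828: 900 ≤ 828 is false
  lint checks passing: no → false
  target branch ∈ {develop, hotfix}: hotfix is in the set → true
  has merge conflicts: no → false
  lines changed ≤ 1893: 30751 ≤ 1893 is false
  coverage delta ≥ 17.1%: 98 ≥ 17.1 is true
  target branch = hotfix: hotfix == hotfix is true
Combine:
[1.1.1.2] true → true = true
[1.1.1] false AND true = false
[1.1.2.1.1] exactly-one(false, false) = false
[1.1.2.1] NOT false = true
[1.1.2.2] true → false = false
[1.1.2] true → false = false
[1.1] false OR false = false
[1] NOT false = true
[2.2.1] true OR false = true
[2.2] NOT true = false
[2.3] exactly-one(false, true) = true
[2.4] false → true (antecedent false ⇒ implication holds) = true
[2] false AND false AND true AND true = false
[root] true → false = false
Overall: false → blocked

Blocked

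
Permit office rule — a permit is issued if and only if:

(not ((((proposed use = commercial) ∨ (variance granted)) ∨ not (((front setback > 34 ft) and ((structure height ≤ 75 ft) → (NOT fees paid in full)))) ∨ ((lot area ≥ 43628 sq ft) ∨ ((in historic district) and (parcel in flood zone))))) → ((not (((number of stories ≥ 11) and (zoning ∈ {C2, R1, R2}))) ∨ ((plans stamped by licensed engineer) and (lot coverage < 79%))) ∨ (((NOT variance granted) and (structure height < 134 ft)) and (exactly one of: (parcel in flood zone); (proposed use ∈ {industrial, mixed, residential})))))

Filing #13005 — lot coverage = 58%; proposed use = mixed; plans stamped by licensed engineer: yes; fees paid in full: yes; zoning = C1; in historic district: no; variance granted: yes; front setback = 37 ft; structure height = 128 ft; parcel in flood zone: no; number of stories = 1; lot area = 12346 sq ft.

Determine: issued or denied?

Issued

Atomic conditions:
  proposed use = commercial: mixed == commercial is false
  variance granted: yes → true
  front setback > 34 ft: 37 > 34 is true
  structure height ≤ 75 ft: 128 ≤ 75 is false
  NOT fees paid in full: yes → false
  lot area ≥ 43628 sq ft: 12346 ≥ 43628 is false
  in historic district: no → false
  parcel in flood zone: no → false
  number of stories ≥ 11: 1 ≥ 11 is false
  zoning ∈ {C2, R1, R2}: C1 is not in the set → false
  plans stamped by licensed engineer: yes → true
  lot coverage < 79%: 58 < 79 is true
  NOT variance granted: yes → false
  structure height < 134 ft: 128 < 134 is true
  proposed use ∈ {industrial, mixed, residential}: mixed is in the set → true
Combine:
[1.1.1] false OR true = true
[1.1.2.1.2] false → false (antecedent false ⇒ implication holds) = true
[1.1.2.1] true AND true = true
[1.1.2] NOT true = false
[1.1.3.2] false AND false = false
[1.1.3] false OR false = false
[1.1] true OR false OR false = true
[1] NOT true = false
[2.1.1.1] false AND false = false
[2.1.1] NOT false = true
[2.1.2] true AND true = true
[2.1] true OR true = true
[2.2.1] false AND true = false
[2.2.2] exactly-one(false, true) = true
[2.2] false AND true = false
[2] true OR false = true
[root] false → true (antecedent false ⇒ implication holds) = true
Overall: true → issued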